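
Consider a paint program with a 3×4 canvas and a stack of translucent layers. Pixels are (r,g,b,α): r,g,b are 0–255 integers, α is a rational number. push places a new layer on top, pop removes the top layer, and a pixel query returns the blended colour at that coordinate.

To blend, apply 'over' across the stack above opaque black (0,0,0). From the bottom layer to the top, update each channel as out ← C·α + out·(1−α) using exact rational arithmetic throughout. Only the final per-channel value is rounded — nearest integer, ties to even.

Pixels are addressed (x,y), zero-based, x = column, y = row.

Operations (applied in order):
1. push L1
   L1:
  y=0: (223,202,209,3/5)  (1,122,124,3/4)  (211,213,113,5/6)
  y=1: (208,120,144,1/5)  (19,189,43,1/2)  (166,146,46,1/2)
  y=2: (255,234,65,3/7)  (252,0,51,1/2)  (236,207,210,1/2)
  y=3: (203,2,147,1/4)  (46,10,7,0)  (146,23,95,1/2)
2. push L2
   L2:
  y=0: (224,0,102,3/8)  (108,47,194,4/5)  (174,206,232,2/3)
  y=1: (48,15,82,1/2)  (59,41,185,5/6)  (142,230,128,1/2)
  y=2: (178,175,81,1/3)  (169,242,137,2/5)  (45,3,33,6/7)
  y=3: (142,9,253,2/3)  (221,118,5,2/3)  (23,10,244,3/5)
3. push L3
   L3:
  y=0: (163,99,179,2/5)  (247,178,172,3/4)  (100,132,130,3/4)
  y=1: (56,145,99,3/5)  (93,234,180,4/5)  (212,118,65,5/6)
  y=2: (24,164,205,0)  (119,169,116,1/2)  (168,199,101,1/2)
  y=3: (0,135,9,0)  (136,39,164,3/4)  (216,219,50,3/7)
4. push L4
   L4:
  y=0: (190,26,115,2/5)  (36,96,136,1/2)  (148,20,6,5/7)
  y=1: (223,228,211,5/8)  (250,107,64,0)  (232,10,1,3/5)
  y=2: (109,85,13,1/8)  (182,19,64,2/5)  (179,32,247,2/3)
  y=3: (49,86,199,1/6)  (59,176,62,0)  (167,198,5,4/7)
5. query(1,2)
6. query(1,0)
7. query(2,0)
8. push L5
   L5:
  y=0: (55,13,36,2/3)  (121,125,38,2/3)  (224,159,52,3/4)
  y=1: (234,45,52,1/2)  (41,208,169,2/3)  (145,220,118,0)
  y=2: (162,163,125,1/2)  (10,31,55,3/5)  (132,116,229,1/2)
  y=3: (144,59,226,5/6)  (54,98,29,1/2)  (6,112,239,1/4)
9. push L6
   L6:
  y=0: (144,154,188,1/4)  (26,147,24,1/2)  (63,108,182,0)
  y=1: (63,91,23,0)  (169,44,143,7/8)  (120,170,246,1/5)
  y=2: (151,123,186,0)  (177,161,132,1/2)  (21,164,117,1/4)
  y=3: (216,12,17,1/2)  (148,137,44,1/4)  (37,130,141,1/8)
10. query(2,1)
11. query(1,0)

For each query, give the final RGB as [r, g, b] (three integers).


at x=1,y=2 over L1,L2,L3,L4:
L1 α=1/2: [126, 0, 51/2]
L2 α=2/5: [716/5, 484/5, 701/10]
L3 α=1/2: [1311/10, 1329/10, 1861/20]
L4 α=2/5: [7573/50, 4367/50, 8143/100]
rounded: [151, 87, 81]

(1,0) stack=L1,L2,L3,L4; from [0,0,0]:
L1 α=3/4: [3/4, 183/2, 93]
L2 α=4/5: [1731/20, 559/10, 869/5]
L3 α=3/4: [16551/80, 5899/40, 3449/20]
L4 α=1/2: [19431/160, 9739/80, 6169/40]
rounded: [121, 122, 154]

query (2,0) [L1,L2,L3,L4] — begin 0,0,0
+L1 (α=5/6) → [1055/6, 355/2, 565/6]
+L2 (α=2/3) → [3143/18, 393/2, 3349/18]
+L3 (α=3/4) → [8543/72, 1185/8, 10369/72]
+L4 (α=5/7) → [35183/252, 1585/28, 11449/252]
rounded: [140, 57, 45]

query (2,1) [L1,L2,L3,L4,L5,L6] — begin 0,0,0
after L1 α=1/2: [83, 73, 23]
after L2 α=1/2: [225/2, 303/2, 151/2]
after L3 α=5/6: [2345/12, 1483/12, 267/4]
after L4 α=3/5: [6521/30, 1663/30, 273/10]
after L5 α=0: [6521/30, 1663/30, 273/10]
after L6 α=1/5: [14842/75, 5876/75, 1776/25]
= [198, 78, 71]

at x=1,y=0 over L1,L2,L3,L4,L5,L6:
L1 α=3/4: [3/4, 183/2, 93]
L2 α=4/5: [1731/20, 559/10, 869/5]
L3 α=3/4: [16551/80, 5899/40, 3449/20]
L4 α=1/2: [19431/160, 9739/80, 6169/40]
L5 α=2/3: [58151/480, 9913/80, 9209/120]
L6 α=1/2: [70631/960, 21673/160, 12089/240]
→ [74, 135, 50]


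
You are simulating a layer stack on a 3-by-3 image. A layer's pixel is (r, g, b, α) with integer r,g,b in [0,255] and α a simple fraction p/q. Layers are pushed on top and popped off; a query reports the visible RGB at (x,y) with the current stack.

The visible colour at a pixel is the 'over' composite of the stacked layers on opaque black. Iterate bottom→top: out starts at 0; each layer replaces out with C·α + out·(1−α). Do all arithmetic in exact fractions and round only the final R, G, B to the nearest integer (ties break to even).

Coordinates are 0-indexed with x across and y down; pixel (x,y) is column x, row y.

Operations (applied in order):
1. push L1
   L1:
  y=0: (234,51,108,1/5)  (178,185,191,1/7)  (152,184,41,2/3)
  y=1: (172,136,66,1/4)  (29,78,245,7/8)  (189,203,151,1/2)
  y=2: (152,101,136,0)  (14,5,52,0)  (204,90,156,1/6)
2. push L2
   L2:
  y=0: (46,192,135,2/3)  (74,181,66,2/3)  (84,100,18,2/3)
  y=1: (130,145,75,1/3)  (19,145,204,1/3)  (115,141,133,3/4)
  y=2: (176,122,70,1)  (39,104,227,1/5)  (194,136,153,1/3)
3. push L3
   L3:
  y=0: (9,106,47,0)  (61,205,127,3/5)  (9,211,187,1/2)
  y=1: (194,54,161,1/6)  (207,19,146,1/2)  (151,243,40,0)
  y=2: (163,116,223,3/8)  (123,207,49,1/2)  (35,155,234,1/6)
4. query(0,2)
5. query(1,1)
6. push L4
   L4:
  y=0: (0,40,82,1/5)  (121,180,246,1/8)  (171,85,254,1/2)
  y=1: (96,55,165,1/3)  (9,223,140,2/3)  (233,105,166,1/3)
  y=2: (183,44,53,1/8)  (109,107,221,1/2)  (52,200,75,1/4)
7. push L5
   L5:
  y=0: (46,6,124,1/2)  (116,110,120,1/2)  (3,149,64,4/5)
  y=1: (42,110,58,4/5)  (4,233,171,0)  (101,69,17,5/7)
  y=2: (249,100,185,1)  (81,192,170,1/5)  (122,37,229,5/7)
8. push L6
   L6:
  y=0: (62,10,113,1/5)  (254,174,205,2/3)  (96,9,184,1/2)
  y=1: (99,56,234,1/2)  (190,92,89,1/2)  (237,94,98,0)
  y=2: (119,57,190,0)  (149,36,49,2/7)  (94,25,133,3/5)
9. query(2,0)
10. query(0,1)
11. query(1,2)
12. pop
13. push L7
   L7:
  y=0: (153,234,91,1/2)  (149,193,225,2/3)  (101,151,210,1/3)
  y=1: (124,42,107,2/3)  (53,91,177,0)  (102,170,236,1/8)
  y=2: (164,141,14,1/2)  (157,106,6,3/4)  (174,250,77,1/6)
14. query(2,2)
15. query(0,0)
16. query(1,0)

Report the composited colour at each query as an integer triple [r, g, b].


query (0,2) [L1,L2,L3] — begin 0,0,0
after L1 α=0: [0, 0, 0]
after L2 α=1: [176, 122, 70]
after L3 α=3/8: [1369/8, 479/4, 1019/8]
→ [171, 120, 127]

at x=1,y=1 over L1,L2,L3:
+L1 (α=7/8) → [203/8, 273/4, 1715/8]
+L2 (α=1/3) → [93/4, 563/6, 2531/12]
+L3 (α=1/2) → [921/8, 677/12, 4283/24]
rounded: [115, 56, 178]

at x=2,y=0 over L1,L2,L3,L4,L5,L6:
after L1 α=2/3: [304/3, 368/3, 82/3]
after L2 α=2/3: [808/9, 968/9, 190/9]
after L3 α=1/2: [889/18, 2867/18, 1873/18]
after L4 α=1/2: [3967/36, 4397/36, 6445/36]
after L5 α=4/5: [4399/180, 25853/180, 15661/180]
after L6 α=1/2: [21679/360, 27473/360, 48781/360]
= [60, 76, 136]

query (0,1) [L1,L2,L3,L4,L5,L6] — begin 0,0,0
L1 α=1/4: [43, 34, 33/2]
L2 α=1/3: [72, 71, 36]
L3 α=1/6: [277/3, 409/6, 341/6]
L4 α=1/3: [842/9, 574/9, 836/9]
L5 α=4/5: [2354/45, 4534/45, 2924/45]
L6 α=1/2: [6809/90, 3527/45, 6727/45]
rounded: [76, 78, 149]

(1,2) stack=L1,L2,L3,L4,L5,L6; from [0,0,0]:
+L1 (α=0) → [0, 0, 0]
+L2 (α=1/5) → [39/5, 104/5, 227/5]
+L3 (α=1/2) → [327/5, 1139/10, 236/5]
+L4 (α=1/2) → [436/5, 2209/20, 1341/10]
+L5 (α=1/5) → [2149/25, 3169/25, 3532/25]
+L6 (α=2/7) → [3639/35, 3529/35, 4022/35]
= [104, 101, 115]

query (2,2) [L1,L2,L3,L4,L5,L7] — begin 0,0,0
after L1 α=1/6: [34, 15, 26]
after L2 α=1/3: [262/3, 166/3, 205/3]
after L3 α=1/6: [1415/18, 1295/18, 1727/18]
after L4 α=1/4: [1727/24, 2495/24, 2177/24]
after L5 α=5/7: [9047/84, 4715/84, 15917/84]
after L7 α=1/6: [59851/504, 44575/504, 86053/504]
→ [119, 88, 171]

(0,0) stack=L1,L2,L3,L4,L5,L7; from [0,0,0]:
after L1 α=1/5: [234/5, 51/5, 108/5]
after L2 α=2/3: [694/15, 657/5, 486/5]
after L3 α=0: [694/15, 657/5, 486/5]
after L4 α=1/5: [2776/75, 2828/25, 2354/25]
after L5 α=1/2: [3113/75, 1489/25, 2727/25]
after L7 α=1/2: [7294/75, 7339/50, 2501/25]
rounded: [97, 147, 100]

(1,0) stack=L1,L2,L3,L4,L5,L7; from [0,0,0]:
+L1 (α=1/7) → [178/7, 185/7, 191/7]
+L2 (α=2/3) → [1214/21, 2719/21, 1115/21]
+L3 (α=3/5) → [6271/105, 18353/105, 10231/105]
+L4 (α=1/8) → [4043/60, 21053/120, 13921/120]
+L5 (α=1/2) → [11003/120, 34253/240, 28321/240]
+L7 (α=2/3) → [46763/360, 126893/720, 136321/720]
→ [130, 176, 189]


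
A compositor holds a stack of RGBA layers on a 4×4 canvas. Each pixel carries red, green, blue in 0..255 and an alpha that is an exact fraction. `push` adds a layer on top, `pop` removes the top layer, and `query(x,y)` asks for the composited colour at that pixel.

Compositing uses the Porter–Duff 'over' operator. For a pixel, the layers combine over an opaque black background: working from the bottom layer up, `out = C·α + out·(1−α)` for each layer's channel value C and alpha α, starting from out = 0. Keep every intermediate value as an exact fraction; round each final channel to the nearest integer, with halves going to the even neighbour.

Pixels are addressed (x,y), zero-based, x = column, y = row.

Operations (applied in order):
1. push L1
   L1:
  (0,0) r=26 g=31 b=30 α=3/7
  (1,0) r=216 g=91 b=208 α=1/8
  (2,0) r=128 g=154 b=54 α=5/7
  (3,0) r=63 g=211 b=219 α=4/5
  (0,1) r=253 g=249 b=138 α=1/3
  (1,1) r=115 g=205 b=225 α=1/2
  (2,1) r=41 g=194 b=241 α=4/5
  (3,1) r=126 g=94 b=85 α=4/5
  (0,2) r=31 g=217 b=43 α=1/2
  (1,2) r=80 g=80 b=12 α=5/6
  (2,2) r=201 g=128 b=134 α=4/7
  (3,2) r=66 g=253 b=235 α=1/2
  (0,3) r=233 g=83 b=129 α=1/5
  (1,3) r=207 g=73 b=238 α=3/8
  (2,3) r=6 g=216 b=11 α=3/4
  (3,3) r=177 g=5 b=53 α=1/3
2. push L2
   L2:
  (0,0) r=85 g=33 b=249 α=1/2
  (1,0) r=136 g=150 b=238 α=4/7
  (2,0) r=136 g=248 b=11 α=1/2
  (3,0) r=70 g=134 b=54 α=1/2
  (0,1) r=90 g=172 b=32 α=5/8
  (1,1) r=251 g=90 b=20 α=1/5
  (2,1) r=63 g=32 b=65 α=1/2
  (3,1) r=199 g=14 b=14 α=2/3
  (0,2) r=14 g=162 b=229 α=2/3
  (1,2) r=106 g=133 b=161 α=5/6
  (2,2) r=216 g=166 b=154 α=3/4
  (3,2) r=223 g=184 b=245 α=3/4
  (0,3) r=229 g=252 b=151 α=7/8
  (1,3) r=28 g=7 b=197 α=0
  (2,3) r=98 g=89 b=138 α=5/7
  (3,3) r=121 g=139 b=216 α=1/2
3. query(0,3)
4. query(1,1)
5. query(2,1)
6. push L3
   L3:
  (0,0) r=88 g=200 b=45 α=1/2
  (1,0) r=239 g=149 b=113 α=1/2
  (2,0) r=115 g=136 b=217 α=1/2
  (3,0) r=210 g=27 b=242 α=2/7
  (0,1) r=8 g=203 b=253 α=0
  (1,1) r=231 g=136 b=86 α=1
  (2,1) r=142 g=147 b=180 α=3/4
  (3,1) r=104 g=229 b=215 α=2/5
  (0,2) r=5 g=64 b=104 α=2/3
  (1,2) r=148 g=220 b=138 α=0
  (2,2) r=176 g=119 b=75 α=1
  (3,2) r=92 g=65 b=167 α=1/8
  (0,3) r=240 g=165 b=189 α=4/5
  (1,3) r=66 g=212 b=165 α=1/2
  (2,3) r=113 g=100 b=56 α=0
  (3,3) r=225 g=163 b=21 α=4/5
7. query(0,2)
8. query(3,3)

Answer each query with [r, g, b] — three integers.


at x=0,y=3 over L1,L2:
after L1 α=1/5: [233/5, 83/5, 129/5]
after L2 α=7/8: [1031/5, 8903/40, 2707/20]
= [206, 223, 135]

at x=1,y=1 over L1,L2:
+L1 (α=1/2) → [115/2, 205/2, 225/2]
+L2 (α=1/5) → [481/5, 100, 94]
→ [96, 100, 94]

at x=2,y=1 over L1,L2:
after L1 α=4/5: [164/5, 776/5, 964/5]
after L2 α=1/2: [479/10, 468/5, 1289/10]
= [48, 94, 129]

query (0,2) [L1,L2,L3] — begin 0,0,0
+L1 (α=1/2) → [31/2, 217/2, 43/2]
+L2 (α=2/3) → [29/2, 865/6, 959/6]
+L3 (α=2/3) → [49/6, 1633/18, 2207/18]
= [8, 91, 123]

at x=3,y=3 over L1,L2,L3:
+L1 (α=1/3) → [59, 5/3, 53/3]
+L2 (α=1/2) → [90, 211/3, 701/6]
+L3 (α=4/5) → [198, 2167/15, 241/6]
rounded: [198, 144, 40]


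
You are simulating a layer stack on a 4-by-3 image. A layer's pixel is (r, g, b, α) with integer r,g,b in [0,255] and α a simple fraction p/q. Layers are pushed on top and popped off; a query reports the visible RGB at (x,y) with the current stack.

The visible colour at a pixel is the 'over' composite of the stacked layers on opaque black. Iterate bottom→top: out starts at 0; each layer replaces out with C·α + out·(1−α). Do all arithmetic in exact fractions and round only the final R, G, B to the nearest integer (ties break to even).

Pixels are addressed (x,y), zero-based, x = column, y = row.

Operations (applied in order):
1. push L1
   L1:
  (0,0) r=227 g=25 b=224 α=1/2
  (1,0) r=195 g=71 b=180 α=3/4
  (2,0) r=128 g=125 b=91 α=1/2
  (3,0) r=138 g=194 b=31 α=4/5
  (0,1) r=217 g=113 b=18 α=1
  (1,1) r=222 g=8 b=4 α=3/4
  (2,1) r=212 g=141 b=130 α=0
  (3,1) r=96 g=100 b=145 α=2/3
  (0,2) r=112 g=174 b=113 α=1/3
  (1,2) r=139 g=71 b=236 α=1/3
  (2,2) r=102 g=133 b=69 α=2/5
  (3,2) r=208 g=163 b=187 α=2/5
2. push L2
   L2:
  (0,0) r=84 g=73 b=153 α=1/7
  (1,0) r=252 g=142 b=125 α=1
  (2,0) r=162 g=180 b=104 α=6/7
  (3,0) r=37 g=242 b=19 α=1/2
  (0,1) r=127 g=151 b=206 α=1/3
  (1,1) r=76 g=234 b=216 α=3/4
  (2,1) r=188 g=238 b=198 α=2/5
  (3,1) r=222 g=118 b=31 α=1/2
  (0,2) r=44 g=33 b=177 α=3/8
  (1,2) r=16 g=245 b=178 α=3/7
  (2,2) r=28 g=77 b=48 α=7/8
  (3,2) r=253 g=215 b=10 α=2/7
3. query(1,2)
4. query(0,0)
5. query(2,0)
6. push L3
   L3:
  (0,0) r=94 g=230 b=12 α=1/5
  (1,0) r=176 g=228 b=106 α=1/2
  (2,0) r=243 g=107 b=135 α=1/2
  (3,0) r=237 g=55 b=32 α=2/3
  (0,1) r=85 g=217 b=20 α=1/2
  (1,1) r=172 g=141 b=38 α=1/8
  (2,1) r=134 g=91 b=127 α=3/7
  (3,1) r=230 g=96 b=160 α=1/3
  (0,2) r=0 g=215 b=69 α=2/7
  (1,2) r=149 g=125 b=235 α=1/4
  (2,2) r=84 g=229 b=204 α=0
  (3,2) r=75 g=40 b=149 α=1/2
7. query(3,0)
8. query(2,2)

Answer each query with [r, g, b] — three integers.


(1,2) stack=L1,L2; from [0,0,0]:
+L1 (α=1/3) → [139/3, 71/3, 236/3]
+L2 (α=3/7) → [100/3, 2489/21, 2546/21]
→ [33, 119, 121]

at x=0,y=0 over L1,L2:
after L1 α=1/2: [227/2, 25/2, 112]
after L2 α=1/7: [765/7, 148/7, 825/7]
= [109, 21, 118]

query (2,0) [L1,L2] — begin 0,0,0
L1 α=1/2: [64, 125/2, 91/2]
L2 α=6/7: [148, 2285/14, 1339/14]
rounded: [148, 163, 96]

query (3,0) [L1,L2,L3] — begin 0,0,0
after L1 α=4/5: [552/5, 776/5, 124/5]
after L2 α=1/2: [737/10, 993/5, 219/10]
after L3 α=2/3: [5477/30, 1543/15, 859/30]
→ [183, 103, 29]

at x=2,y=2 over L1,L2,L3:
after L1 α=2/5: [204/5, 266/5, 138/5]
after L2 α=7/8: [148/5, 2961/40, 909/20]
after L3 α=0: [148/5, 2961/40, 909/20]
rounded: [30, 74, 45]


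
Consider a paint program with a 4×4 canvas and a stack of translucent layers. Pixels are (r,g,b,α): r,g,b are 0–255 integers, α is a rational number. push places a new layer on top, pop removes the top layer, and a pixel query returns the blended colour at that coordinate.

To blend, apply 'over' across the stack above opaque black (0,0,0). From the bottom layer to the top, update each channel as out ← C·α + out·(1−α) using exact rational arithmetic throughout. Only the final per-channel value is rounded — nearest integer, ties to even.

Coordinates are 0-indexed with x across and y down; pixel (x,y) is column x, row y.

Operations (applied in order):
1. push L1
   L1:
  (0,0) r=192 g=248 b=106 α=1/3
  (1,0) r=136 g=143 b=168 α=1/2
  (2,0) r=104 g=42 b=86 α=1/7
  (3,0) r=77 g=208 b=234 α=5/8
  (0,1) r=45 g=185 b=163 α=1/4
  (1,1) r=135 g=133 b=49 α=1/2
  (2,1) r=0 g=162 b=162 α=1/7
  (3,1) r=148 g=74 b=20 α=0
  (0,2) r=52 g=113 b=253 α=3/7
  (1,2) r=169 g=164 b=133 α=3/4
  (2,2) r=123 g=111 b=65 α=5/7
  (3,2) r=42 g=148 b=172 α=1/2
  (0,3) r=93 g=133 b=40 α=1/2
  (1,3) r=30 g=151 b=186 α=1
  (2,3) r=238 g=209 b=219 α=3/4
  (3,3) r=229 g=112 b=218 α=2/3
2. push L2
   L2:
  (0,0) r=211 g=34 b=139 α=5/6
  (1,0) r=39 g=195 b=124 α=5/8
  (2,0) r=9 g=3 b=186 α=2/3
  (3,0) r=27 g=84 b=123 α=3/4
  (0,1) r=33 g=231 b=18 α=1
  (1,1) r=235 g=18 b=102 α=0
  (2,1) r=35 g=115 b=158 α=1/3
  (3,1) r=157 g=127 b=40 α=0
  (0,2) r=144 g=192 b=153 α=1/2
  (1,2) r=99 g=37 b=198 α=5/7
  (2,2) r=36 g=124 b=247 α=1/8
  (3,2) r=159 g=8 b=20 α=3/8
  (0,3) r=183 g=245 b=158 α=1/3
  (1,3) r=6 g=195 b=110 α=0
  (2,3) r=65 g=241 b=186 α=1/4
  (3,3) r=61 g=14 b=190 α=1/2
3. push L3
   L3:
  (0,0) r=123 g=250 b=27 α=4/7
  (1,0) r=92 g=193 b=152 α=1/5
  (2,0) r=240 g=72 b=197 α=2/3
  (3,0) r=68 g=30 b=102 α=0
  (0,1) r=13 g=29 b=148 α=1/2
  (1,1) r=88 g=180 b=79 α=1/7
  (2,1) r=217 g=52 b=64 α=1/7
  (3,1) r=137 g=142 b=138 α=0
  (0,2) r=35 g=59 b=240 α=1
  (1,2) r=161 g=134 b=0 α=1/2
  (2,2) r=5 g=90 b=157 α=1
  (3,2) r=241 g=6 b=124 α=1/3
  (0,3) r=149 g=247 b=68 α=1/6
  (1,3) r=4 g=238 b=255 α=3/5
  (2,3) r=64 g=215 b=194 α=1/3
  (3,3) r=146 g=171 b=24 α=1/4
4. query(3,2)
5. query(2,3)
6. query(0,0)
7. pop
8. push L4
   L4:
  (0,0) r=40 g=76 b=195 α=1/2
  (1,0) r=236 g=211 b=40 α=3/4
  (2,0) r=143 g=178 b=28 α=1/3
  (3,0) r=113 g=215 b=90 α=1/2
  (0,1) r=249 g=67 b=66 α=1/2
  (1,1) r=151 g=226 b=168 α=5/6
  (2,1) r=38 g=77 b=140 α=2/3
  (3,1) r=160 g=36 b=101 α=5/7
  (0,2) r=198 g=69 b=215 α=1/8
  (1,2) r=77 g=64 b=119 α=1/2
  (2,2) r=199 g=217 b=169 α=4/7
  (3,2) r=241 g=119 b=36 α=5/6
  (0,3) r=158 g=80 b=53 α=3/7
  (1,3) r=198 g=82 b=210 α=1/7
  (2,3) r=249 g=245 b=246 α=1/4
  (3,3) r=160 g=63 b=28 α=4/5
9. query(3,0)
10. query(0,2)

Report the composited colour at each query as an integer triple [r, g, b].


at x=3,y=2 over L1,L2,L3:
L1 α=1/2: [21, 74, 86]
L2 α=3/8: [291/4, 197/4, 245/4]
L3 α=1/3: [773/6, 209/6, 493/6]
= [129, 35, 82]

(2,3) stack=L1,L2,L3; from [0,0,0]:
L1 α=3/4: [357/2, 627/4, 657/4]
L2 α=1/4: [1201/8, 2845/16, 2715/16]
L3 α=1/3: [1457/12, 4565/24, 4267/24]
→ [121, 190, 178]

at x=0,y=0 over L1,L2,L3:
+L1 (α=1/3) → [64, 248/3, 106/3]
+L2 (α=5/6) → [373/2, 379/9, 2191/18]
+L3 (α=4/7) → [2103/14, 3379/21, 2839/42]
= [150, 161, 68]

query (3,0) [L1,L2,L4] — begin 0,0,0
after L1 α=5/8: [385/8, 130, 585/4]
after L2 α=3/4: [1033/32, 191/2, 2061/16]
after L4 α=1/2: [4649/64, 621/4, 3501/32]
→ [73, 155, 109]

at x=0,y=2 over L1,L2,L4:
+L1 (α=3/7) → [156/7, 339/7, 759/7]
+L2 (α=1/2) → [582/7, 1683/14, 915/7]
+L4 (α=1/8) → [195/2, 1821/16, 565/4]
→ [98, 114, 141]


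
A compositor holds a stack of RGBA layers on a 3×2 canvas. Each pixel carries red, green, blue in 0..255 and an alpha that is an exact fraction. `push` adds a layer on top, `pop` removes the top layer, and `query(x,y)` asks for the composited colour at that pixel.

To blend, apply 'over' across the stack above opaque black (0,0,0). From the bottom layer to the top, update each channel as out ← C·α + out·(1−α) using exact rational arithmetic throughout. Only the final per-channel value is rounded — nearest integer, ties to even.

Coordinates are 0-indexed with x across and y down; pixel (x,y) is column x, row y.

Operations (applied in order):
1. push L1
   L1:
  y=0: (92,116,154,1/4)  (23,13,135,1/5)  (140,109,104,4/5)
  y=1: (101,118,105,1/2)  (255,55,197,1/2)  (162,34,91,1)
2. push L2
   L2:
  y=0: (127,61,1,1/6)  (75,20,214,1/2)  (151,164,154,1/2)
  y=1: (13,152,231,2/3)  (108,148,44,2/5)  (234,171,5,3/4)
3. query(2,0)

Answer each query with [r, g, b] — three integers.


query (2,0) [L1,L2] — begin 0,0,0
L1 α=4/5: [112, 436/5, 416/5]
L2 α=1/2: [263/2, 628/5, 593/5]
rounded: [132, 126, 119]


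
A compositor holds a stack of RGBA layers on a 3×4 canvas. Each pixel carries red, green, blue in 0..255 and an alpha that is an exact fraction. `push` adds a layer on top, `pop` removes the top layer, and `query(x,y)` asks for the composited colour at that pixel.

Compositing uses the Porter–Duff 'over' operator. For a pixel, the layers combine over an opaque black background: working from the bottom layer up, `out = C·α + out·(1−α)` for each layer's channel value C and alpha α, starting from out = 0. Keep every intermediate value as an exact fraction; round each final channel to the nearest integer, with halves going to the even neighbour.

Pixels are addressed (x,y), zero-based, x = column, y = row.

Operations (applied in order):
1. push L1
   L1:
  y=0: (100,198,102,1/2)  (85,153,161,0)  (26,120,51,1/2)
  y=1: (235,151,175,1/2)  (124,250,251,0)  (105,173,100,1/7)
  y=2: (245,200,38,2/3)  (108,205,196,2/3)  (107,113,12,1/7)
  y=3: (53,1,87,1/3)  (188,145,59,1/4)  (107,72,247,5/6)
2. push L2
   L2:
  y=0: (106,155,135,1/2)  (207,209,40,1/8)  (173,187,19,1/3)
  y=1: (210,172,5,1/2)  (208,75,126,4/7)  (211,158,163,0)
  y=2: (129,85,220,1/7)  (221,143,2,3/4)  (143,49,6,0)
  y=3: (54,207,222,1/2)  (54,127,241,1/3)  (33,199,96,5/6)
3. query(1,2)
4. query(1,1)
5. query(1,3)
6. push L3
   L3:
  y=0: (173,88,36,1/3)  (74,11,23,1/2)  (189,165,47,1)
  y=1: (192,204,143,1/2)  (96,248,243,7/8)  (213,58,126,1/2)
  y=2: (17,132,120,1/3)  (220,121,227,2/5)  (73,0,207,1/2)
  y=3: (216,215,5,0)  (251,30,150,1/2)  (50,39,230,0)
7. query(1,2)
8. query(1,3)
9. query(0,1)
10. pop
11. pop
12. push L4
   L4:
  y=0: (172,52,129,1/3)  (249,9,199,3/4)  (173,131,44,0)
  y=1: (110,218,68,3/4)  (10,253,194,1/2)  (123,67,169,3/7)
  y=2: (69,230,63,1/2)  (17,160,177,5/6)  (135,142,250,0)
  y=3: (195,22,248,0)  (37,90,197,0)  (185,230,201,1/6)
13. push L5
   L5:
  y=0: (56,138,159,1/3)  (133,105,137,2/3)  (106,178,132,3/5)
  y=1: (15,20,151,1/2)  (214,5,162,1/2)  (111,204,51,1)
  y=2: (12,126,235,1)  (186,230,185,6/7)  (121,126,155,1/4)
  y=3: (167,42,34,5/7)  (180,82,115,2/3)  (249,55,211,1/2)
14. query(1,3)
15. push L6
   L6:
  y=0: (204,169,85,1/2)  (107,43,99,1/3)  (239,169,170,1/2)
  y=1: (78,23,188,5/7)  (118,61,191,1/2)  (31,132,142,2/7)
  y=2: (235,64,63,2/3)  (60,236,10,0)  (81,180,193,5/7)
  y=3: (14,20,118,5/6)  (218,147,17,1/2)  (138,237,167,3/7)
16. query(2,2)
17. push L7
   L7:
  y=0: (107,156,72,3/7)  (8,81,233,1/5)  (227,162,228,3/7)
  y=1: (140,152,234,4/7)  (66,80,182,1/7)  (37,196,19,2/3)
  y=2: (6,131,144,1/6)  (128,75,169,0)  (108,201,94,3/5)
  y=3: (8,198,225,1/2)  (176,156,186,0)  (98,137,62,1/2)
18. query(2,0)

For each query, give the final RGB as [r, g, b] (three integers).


at x=1,y=2 over L1,L2:
after L1 α=2/3: [72, 410/3, 392/3]
after L2 α=3/4: [735/4, 1697/12, 205/6]
= [184, 141, 34]

at x=1,y=1 over L1,L2:
+L1 (α=0) → [0, 0, 0]
+L2 (α=4/7) → [832/7, 300/7, 72]
= [119, 43, 72]

(1,3) stack=L1,L2; from [0,0,0]:
+L1 (α=1/4) → [47, 145/4, 59/4]
+L2 (α=1/3) → [148/3, 133/2, 541/6]
= [49, 66, 90]

(1,2) stack=L1,L2,L3; from [0,0,0]:
after L1 α=2/3: [72, 410/3, 392/3]
after L2 α=3/4: [735/4, 1697/12, 205/6]
after L3 α=2/5: [793/4, 533/4, 1113/10]
rounded: [198, 133, 111]

query (1,3) [L1,L2,L3] — begin 0,0,0
after L1 α=1/4: [47, 145/4, 59/4]
after L2 α=1/3: [148/3, 133/2, 541/6]
after L3 α=1/2: [901/6, 193/4, 1441/12]
→ [150, 48, 120]

query (0,1) [L1,L2,L3] — begin 0,0,0
L1 α=1/2: [235/2, 151/2, 175/2]
L2 α=1/2: [655/4, 495/4, 185/4]
L3 α=1/2: [1423/8, 1311/8, 757/8]
= [178, 164, 95]

(1,3) stack=L1,L4,L5; from [0,0,0]:
after L1 α=1/4: [47, 145/4, 59/4]
after L4 α=0: [47, 145/4, 59/4]
after L5 α=2/3: [407/3, 267/4, 979/12]
→ [136, 67, 82]

at x=2,y=2 over L1,L4,L5,L6:
after L1 α=1/7: [107/7, 113/7, 12/7]
after L4 α=0: [107/7, 113/7, 12/7]
after L5 α=1/4: [292/7, 1221/28, 1121/28]
after L6 α=5/7: [3419/49, 13821/98, 14631/98]
rounded: [70, 141, 149]

query (2,0) [L1,L4,L5,L6,L7] — begin 0,0,0
+L1 (α=1/2) → [13, 60, 51/2]
+L4 (α=0) → [13, 60, 51/2]
+L5 (α=3/5) → [344/5, 654/5, 447/5]
+L6 (α=1/2) → [1539/10, 1499/10, 1297/10]
+L7 (α=3/7) → [6483/35, 5428/35, 6014/35]
= [185, 155, 172]


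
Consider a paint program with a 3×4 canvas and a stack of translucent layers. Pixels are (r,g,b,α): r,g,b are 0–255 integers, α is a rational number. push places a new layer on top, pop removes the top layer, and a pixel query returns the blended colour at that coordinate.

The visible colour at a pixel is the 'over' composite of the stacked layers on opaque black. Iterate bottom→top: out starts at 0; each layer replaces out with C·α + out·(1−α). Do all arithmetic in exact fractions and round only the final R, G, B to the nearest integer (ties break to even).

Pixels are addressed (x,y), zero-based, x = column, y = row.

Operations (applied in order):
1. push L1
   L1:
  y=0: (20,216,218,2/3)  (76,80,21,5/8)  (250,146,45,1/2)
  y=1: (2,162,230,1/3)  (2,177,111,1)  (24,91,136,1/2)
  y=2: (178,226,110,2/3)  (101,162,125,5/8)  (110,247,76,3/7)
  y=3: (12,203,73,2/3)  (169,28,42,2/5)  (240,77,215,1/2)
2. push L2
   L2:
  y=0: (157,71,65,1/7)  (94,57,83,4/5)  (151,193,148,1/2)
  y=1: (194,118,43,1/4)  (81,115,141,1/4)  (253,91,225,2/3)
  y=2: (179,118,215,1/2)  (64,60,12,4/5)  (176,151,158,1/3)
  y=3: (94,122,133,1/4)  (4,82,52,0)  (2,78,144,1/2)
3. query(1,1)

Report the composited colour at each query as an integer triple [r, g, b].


(1,1) stack=L1,L2; from [0,0,0]:
after L1 α=1: [2, 177, 111]
after L2 α=1/4: [87/4, 323/2, 237/2]
rounded: [22, 162, 118]


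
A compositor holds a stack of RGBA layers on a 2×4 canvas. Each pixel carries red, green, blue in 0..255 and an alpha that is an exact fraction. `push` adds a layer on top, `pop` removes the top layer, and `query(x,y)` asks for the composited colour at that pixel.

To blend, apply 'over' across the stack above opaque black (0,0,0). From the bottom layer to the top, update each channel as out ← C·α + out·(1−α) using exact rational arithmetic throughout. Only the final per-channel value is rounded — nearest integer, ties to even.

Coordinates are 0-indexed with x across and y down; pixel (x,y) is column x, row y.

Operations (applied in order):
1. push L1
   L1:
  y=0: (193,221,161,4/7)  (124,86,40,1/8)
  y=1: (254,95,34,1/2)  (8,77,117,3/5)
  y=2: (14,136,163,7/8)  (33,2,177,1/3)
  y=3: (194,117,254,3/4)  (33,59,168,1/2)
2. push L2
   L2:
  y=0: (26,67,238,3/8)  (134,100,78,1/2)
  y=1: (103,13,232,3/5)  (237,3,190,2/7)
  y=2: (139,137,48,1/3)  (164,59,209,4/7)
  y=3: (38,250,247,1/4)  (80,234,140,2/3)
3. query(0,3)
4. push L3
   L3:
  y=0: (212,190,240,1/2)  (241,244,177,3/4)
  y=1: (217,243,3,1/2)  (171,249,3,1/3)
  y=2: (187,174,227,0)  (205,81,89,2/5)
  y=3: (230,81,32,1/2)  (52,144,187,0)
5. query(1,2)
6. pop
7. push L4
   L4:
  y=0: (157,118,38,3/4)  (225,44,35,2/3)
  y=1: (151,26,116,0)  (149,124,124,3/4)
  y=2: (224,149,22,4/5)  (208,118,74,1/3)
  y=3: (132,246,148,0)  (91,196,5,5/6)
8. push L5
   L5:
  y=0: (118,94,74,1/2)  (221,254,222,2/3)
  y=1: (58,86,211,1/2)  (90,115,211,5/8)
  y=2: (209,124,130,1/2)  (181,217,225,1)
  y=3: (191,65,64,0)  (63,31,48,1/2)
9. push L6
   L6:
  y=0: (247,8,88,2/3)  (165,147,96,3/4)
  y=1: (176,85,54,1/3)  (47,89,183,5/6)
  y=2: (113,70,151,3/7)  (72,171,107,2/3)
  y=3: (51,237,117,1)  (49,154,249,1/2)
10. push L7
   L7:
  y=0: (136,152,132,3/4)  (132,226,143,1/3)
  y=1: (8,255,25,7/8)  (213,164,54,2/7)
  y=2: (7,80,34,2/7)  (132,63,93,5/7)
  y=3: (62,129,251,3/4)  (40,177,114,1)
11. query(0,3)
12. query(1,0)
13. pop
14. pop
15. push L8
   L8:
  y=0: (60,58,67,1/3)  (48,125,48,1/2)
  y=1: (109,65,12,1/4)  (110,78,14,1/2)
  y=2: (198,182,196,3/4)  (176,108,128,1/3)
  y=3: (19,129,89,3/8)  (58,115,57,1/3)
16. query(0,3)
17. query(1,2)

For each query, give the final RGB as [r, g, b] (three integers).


at x=0,y=3 over L1,L2:
+L1 (α=3/4) → [291/2, 351/4, 381/2]
+L2 (α=1/4) → [949/8, 2053/16, 1637/8]
→ [119, 128, 205]

query (1,2) [L1,L2,L3] — begin 0,0,0
after L1 α=1/3: [11, 2/3, 59]
after L2 α=4/7: [689/7, 34, 1013/7]
after L3 α=2/5: [4937/35, 264/5, 857/7]
rounded: [141, 53, 122]

query (0,3) [L1,L2,L4,L5,L6,L7] — begin 0,0,0
+L1 (α=3/4) → [291/2, 351/4, 381/2]
+L2 (α=1/4) → [949/8, 2053/16, 1637/8]
+L4 (α=0) → [949/8, 2053/16, 1637/8]
+L5 (α=0) → [949/8, 2053/16, 1637/8]
+L6 (α=1) → [51, 237, 117]
+L7 (α=3/4) → [237/4, 156, 435/2]
→ [59, 156, 218]

(1,0) stack=L1,L2,L4,L5,L6,L7; from [0,0,0]:
L1 α=1/8: [31/2, 43/4, 5]
L2 α=1/2: [299/4, 443/8, 83/2]
L4 α=2/3: [2099/12, 1147/24, 223/6]
L5 α=2/3: [7403/36, 13339/72, 2887/18]
L6 α=3/4: [25223/144, 45091/288, 8071/72]
L7 α=1/3: [34727/216, 77635/432, 13219/108]
rounded: [161, 180, 122]

at x=0,y=3 over L1,L2,L4,L5,L8:
+L1 (α=3/4) → [291/2, 351/4, 381/2]
+L2 (α=1/4) → [949/8, 2053/16, 1637/8]
+L4 (α=0) → [949/8, 2053/16, 1637/8]
+L5 (α=0) → [949/8, 2053/16, 1637/8]
+L8 (α=3/8) → [5201/64, 16457/128, 10321/64]
= [81, 129, 161]

query (1,2) [L1,L2,L4,L5,L8] — begin 0,0,0
L1 α=1/3: [11, 2/3, 59]
L2 α=4/7: [689/7, 34, 1013/7]
L4 α=1/3: [2834/21, 62, 848/7]
L5 α=1: [181, 217, 225]
L8 α=1/3: [538/3, 542/3, 578/3]
→ [179, 181, 193]


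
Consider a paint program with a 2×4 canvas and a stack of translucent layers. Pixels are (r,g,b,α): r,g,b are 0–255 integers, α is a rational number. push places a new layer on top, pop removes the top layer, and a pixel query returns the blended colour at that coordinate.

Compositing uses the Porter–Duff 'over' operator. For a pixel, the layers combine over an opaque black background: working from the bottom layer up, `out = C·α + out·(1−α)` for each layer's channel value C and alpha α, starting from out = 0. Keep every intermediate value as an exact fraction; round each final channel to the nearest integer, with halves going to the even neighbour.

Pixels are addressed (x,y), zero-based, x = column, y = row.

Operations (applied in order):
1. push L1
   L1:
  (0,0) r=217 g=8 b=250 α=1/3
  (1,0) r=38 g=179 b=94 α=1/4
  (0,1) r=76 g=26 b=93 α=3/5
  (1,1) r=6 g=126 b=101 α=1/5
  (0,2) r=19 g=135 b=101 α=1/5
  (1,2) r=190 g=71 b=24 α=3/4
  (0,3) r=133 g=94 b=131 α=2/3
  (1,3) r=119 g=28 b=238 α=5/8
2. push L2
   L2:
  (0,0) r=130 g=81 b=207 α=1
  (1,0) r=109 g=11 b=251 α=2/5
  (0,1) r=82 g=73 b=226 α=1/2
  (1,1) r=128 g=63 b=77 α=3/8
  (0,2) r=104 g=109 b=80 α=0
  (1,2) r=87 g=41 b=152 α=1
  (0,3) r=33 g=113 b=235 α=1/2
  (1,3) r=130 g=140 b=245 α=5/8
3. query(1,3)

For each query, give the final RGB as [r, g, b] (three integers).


(1,3) stack=L1,L2; from [0,0,0]:
+L1 (α=5/8) → [595/8, 35/2, 595/4]
+L2 (α=5/8) → [6985/64, 1505/16, 6685/32]
= [109, 94, 209]


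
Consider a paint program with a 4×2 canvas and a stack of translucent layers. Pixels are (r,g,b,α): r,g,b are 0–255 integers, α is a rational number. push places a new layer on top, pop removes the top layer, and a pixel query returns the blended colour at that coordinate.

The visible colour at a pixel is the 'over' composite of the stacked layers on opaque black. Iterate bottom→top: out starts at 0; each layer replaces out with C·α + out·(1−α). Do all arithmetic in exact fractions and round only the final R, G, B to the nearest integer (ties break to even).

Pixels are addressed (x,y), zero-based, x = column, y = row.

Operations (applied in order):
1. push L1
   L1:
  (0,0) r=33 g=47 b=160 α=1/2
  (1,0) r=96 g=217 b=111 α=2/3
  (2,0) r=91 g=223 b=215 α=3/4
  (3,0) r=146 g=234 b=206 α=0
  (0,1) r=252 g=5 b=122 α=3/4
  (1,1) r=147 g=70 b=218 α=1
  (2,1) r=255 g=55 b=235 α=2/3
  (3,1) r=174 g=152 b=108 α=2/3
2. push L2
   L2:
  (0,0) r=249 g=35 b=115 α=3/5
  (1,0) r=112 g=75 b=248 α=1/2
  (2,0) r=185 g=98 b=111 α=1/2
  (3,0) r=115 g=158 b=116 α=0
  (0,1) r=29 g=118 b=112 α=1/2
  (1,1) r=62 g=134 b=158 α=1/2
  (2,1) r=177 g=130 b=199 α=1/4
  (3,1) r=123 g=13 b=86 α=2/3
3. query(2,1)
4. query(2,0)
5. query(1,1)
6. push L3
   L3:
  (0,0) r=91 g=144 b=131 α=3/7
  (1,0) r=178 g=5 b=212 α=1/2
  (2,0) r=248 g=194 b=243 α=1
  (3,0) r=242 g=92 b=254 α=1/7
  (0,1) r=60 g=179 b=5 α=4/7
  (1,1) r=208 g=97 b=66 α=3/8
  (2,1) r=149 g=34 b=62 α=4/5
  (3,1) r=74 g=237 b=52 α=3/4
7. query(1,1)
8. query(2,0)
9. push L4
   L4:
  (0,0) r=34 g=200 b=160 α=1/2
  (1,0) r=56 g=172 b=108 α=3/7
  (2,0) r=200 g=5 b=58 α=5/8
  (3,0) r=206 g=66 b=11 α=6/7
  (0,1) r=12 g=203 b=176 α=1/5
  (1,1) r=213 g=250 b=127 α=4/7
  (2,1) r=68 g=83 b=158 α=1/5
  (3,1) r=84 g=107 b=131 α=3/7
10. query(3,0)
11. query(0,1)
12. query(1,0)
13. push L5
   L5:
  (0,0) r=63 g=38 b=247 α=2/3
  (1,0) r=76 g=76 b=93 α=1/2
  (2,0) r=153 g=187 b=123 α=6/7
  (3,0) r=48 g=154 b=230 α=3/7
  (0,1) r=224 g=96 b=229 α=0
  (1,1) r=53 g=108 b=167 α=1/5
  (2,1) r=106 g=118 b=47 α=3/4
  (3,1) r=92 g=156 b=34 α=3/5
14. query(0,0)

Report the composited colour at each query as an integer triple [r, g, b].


query (2,1) [L1,L2] — begin 0,0,0
+L1 (α=2/3) → [170, 110/3, 470/3]
+L2 (α=1/4) → [687/4, 60, 669/4]
rounded: [172, 60, 167]

(2,0) stack=L1,L2; from [0,0,0]:
+L1 (α=3/4) → [273/4, 669/4, 645/4]
+L2 (α=1/2) → [1013/8, 1061/8, 1089/8]
rounded: [127, 133, 136]

(1,1) stack=L1,L2; from [0,0,0]:
L1 α=1: [147, 70, 218]
L2 α=1/2: [209/2, 102, 188]
= [104, 102, 188]

(1,1) stack=L1,L2,L3; from [0,0,0]:
+L1 (α=1) → [147, 70, 218]
+L2 (α=1/2) → [209/2, 102, 188]
+L3 (α=3/8) → [2293/16, 801/8, 569/4]
rounded: [143, 100, 142]

query (2,0) [L1,L2,L3] — begin 0,0,0
L1 α=3/4: [273/4, 669/4, 645/4]
L2 α=1/2: [1013/8, 1061/8, 1089/8]
L3 α=1: [248, 194, 243]
rounded: [248, 194, 243]

(3,0) stack=L1,L2,L3,L4; from [0,0,0]:
after L1 α=0: [0, 0, 0]
after L2 α=0: [0, 0, 0]
after L3 α=1/7: [242/7, 92/7, 254/7]
after L4 α=6/7: [8894/49, 2864/49, 716/49]
rounded: [182, 58, 15]

(0,1) stack=L1,L2,L3,L4; from [0,0,0]:
L1 α=3/4: [189, 15/4, 183/2]
L2 α=1/2: [109, 487/8, 407/4]
L3 α=4/7: [81, 1027/8, 1301/28]
L4 α=1/5: [336/5, 1433/10, 2533/35]
= [67, 143, 72]

at x=1,y=0 over L1,L2,L3,L4:
+L1 (α=2/3) → [64, 434/3, 74]
+L2 (α=1/2) → [88, 659/6, 161]
+L3 (α=1/2) → [133, 689/12, 373/2]
+L4 (α=3/7) → [100, 2237/21, 1070/7]
→ [100, 107, 153]

at x=0,y=0 over L1,L2,L3,L4,L5:
L1 α=1/2: [33/2, 47/2, 80]
L2 α=3/5: [156, 152/5, 101]
L3 α=3/7: [897/7, 2768/35, 797/7]
L4 α=1/2: [1135/14, 4884/35, 1917/14]
L5 α=2/3: [2899/42, 7544/105, 8833/42]
= [69, 72, 210]


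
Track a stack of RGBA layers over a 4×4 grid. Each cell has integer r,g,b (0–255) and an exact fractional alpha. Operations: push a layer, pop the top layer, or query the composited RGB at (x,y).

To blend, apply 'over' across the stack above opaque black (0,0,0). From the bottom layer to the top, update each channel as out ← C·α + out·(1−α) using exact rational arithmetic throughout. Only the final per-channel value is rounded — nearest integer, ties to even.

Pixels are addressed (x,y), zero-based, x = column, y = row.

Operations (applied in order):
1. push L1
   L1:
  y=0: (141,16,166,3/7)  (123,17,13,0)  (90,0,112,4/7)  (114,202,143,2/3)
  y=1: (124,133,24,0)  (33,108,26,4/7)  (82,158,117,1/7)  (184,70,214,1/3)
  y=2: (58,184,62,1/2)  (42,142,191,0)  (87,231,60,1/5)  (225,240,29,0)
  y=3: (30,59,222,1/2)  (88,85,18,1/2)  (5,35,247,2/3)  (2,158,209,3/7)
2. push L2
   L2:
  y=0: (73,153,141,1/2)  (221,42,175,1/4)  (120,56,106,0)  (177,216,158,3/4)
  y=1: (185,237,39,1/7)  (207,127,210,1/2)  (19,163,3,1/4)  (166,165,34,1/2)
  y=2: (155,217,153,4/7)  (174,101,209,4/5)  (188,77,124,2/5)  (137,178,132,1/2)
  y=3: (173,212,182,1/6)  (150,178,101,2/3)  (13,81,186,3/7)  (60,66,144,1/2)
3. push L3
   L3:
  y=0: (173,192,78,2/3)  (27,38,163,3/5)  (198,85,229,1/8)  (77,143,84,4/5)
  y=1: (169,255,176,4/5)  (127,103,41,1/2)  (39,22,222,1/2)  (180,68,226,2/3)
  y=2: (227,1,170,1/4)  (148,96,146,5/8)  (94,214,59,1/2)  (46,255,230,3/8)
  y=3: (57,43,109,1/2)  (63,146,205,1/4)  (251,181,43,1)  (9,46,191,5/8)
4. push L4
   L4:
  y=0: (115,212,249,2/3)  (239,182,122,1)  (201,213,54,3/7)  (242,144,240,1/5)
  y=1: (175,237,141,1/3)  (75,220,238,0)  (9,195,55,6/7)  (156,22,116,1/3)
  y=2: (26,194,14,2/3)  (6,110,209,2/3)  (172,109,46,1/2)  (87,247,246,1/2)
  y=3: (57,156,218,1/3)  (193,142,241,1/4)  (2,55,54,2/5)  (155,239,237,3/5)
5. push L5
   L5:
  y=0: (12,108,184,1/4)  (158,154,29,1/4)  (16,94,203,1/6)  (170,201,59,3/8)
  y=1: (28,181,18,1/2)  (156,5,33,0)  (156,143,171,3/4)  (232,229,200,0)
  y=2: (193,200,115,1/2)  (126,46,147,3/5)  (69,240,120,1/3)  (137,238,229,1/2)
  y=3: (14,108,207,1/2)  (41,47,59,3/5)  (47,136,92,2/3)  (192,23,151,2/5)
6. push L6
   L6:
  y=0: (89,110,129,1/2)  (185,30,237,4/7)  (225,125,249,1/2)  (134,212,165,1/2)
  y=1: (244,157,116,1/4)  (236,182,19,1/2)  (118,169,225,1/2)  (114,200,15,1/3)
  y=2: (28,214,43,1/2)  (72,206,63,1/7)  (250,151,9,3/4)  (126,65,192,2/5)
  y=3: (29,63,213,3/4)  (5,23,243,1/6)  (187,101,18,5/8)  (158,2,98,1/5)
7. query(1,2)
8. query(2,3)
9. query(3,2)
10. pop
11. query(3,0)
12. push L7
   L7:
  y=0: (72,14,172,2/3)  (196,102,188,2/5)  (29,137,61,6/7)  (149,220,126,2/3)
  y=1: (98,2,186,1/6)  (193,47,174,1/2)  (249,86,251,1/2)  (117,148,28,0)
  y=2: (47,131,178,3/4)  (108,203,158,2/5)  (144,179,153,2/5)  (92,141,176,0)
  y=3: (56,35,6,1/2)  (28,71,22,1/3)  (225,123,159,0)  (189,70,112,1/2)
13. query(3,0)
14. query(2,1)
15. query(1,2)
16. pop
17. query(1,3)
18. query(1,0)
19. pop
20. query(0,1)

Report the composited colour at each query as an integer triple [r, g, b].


(1,2) stack=L1,L2,L3,L4,L5,L6; from [0,0,0]:
+L1 (α=0) → [0, 0, 0]
+L2 (α=4/5) → [696/5, 404/5, 836/5]
+L3 (α=5/8) → [1447/10, 903/10, 3079/20]
+L4 (α=2/3) → [1567/30, 3103/30, 3813/20]
+L5 (α=3/5) → [7237/75, 5173/75, 8223/50]
+L6 (α=1/7) → [16274/175, 15496/175, 26244/175]
→ [93, 89, 150]

(2,3) stack=L1,L2,L3,L4,L5,L6; from [0,0,0]:
after L1 α=2/3: [10/3, 70/3, 494/3]
after L2 α=3/7: [157/21, 1009/21, 3650/21]
after L3 α=1: [251, 181, 43]
after L4 α=2/5: [757/5, 653/5, 237/5]
after L5 α=2/3: [409/5, 671/5, 1157/15]
after L6 α=5/8: [2951/20, 2269/20, 1607/40]
rounded: [148, 113, 40]

query (3,2) [L1,L2,L3,L4,L5,L6] — begin 0,0,0
L1 α=0: [0, 0, 0]
L2 α=1/2: [137/2, 89, 66]
L3 α=3/8: [961/16, 605/4, 255/2]
L4 α=1/2: [2353/32, 1593/8, 747/4]
L5 α=1/2: [6737/64, 3497/16, 1663/8]
L6 α=2/5: [36339/320, 12571/80, 8061/40]
rounded: [114, 157, 202]

query (3,0) [L1,L2,L3,L4,L5] — begin 0,0,0
after L1 α=2/3: [76, 404/3, 286/3]
after L2 α=3/4: [607/4, 587/3, 427/3]
after L3 α=4/5: [1839/20, 2303/15, 287/3]
after L4 α=1/5: [3049/25, 11372/75, 1868/15]
after L5 α=3/8: [5599/40, 20417/120, 2399/24]
= [140, 170, 100]

at x=3,y=0 over L1,L2,L3,L4,L5,L7:
L1 α=2/3: [76, 404/3, 286/3]
L2 α=3/4: [607/4, 587/3, 427/3]
L3 α=4/5: [1839/20, 2303/15, 287/3]
L4 α=1/5: [3049/25, 11372/75, 1868/15]
L5 α=3/8: [5599/40, 20417/120, 2399/24]
L7 α=2/3: [17519/120, 73217/360, 8447/72]
= [146, 203, 117]

(2,1) stack=L1,L2,L3,L4,L5,L7; from [0,0,0]:
L1 α=1/7: [82/7, 158/7, 117/7]
L2 α=1/4: [379/28, 1615/28, 93/7]
L3 α=1/2: [1471/56, 2231/56, 1647/14]
L4 α=6/7: [4495/392, 67751/392, 6267/98]
L5 α=3/4: [187951/1568, 235919/1568, 56541/392]
L7 α=1/2: [578383/3136, 370767/3136, 154933/784]
rounded: [184, 118, 198]

at x=1,y=2 over L1,L2,L3,L4,L5,L7:
after L1 α=0: [0, 0, 0]
after L2 α=4/5: [696/5, 404/5, 836/5]
after L3 α=5/8: [1447/10, 903/10, 3079/20]
after L4 α=2/3: [1567/30, 3103/30, 3813/20]
after L5 α=3/5: [7237/75, 5173/75, 8223/50]
after L7 α=2/5: [12637/125, 15323/125, 40469/250]
rounded: [101, 123, 162]

(1,3) stack=L1,L2,L3,L4,L5; from [0,0,0]:
L1 α=1/2: [44, 85/2, 9]
L2 α=2/3: [344/3, 797/6, 211/3]
L3 α=1/4: [407/4, 1089/8, 104]
L4 α=1/4: [1993/16, 4403/32, 553/4]
L5 α=3/5: [2977/40, 6659/80, 907/10]
= [74, 83, 91]

(1,0) stack=L1,L2,L3,L4,L5; from [0,0,0]:
after L1 α=0: [0, 0, 0]
after L2 α=1/4: [221/4, 21/2, 175/4]
after L3 α=3/5: [383/10, 27, 1153/10]
after L4 α=1: [239, 182, 122]
after L5 α=1/4: [875/4, 175, 395/4]
→ [219, 175, 99]

at x=0,y=1 over L1,L2,L3,L4:
+L1 (α=0) → [0, 0, 0]
+L2 (α=1/7) → [185/7, 237/7, 39/7]
+L3 (α=4/5) → [4917/35, 7377/35, 4967/35]
+L4 (α=1/3) → [15959/105, 7683/35, 14869/105]
rounded: [152, 220, 142]


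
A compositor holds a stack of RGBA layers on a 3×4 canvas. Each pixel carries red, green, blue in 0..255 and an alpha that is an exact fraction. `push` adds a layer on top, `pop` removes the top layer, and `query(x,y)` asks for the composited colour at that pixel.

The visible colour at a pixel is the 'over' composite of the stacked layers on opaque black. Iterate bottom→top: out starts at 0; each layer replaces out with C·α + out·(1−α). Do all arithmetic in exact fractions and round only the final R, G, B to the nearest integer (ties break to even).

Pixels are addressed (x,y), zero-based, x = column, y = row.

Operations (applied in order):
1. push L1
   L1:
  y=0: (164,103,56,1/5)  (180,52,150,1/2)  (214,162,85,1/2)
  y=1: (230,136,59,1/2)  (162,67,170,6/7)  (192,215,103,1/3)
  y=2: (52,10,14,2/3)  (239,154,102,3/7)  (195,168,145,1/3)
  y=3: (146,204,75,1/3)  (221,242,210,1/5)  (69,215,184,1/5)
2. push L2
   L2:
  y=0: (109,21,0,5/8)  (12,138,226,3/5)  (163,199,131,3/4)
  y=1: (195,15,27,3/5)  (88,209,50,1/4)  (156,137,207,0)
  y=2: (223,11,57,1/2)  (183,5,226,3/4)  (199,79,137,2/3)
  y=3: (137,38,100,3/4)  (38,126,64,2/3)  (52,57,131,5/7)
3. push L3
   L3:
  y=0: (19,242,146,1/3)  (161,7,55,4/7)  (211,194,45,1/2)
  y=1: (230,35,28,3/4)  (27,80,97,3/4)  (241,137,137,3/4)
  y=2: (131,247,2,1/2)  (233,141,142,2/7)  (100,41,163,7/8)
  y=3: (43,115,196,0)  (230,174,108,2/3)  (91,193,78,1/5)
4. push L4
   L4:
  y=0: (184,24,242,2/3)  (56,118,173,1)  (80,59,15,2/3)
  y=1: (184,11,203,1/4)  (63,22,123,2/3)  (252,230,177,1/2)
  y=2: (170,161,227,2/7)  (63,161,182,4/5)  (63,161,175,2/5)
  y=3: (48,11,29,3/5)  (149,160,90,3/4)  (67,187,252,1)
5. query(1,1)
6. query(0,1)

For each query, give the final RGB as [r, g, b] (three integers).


(1,1) stack=L1,L2,L3,L4; from [0,0,0]:
+L1 (α=6/7) → [972/7, 402/7, 1020/7]
+L2 (α=1/4) → [883/7, 2669/28, 1705/14]
+L3 (α=3/4) → [725/14, 9389/112, 5779/56]
+L4 (α=2/3) → [2489/42, 14317/336, 19555/168]
rounded: [59, 43, 116]

query (0,1) [L1,L2,L3,L4] — begin 0,0,0
after L1 α=1/2: [115, 68, 59/2]
after L2 α=3/5: [163, 181/5, 28]
after L3 α=3/4: [853/4, 353/10, 28]
after L4 α=1/4: [3295/16, 1169/40, 287/4]
= [206, 29, 72]
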